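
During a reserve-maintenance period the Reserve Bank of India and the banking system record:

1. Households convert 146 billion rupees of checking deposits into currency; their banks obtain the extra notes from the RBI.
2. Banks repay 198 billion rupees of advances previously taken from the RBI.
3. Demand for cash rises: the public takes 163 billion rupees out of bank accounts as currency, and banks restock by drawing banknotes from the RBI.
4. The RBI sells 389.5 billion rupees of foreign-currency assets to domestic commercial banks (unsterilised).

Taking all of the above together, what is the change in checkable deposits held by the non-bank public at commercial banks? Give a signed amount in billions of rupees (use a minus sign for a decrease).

-309 billion

RBI balance sheet:
  Assets:      Loans to banks −198B, Foreign assets −389.5B
  Liabilities: Bank reserves −896.5B, Currency in circulation +309B
Commercial banking system:
  Assets:      Reserves at CB −896.5B, Foreign assets +389.5B
  Liabilities: Checkable deposits −309B, Borrowings from CB −198B
So the change in checkable deposits held by the non-bank public at commercial banks is -309 billion.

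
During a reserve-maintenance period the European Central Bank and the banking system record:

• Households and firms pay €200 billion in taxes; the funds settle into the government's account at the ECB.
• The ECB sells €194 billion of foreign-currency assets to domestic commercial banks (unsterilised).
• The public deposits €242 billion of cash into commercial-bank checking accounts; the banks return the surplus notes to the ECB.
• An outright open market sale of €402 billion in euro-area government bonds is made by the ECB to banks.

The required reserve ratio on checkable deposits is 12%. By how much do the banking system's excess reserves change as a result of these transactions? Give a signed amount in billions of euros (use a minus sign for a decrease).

-€559.04 billion

Government account inflow €200 billion: reserves −€200B, deposits −€200B.
FX sale €194 billion: reserves −€194B, deposits 0.
Currency deposit €242 billion: reserves +€242B, deposits +€242B.
OMO sale (to banks) €402 billion: reserves −€402B, deposits 0.
Totals: Δreserves = −€554B, Δdeposits = +€42B.
Δrequired reserves = 12% × +€42B = +€5.04B.
Δexcess reserves = Δreserves − Δrequired = −€554B − (+€5.04B) = -€559.04 billion.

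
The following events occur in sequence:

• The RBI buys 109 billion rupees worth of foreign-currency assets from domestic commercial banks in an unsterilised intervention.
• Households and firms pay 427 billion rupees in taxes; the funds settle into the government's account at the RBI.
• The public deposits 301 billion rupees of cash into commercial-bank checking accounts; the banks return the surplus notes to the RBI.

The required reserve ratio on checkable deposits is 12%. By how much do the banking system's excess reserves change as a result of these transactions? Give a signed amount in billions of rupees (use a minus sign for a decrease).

FX purchase 109 billion rupees: reserves +109B, deposits 0.
Government account inflow 427 billion rupees: reserves −427B, deposits −427B.
Currency deposit 301 billion rupees: reserves +301B, deposits +301B.
Totals: Δreserves = −17B, Δdeposits = −126B.
Δrequired reserves = 12% × −126B = −15.12B.
Δexcess reserves = Δreserves − Δrequired = −17B − (−15.12B) = -1.88 billion.

-1.88 billion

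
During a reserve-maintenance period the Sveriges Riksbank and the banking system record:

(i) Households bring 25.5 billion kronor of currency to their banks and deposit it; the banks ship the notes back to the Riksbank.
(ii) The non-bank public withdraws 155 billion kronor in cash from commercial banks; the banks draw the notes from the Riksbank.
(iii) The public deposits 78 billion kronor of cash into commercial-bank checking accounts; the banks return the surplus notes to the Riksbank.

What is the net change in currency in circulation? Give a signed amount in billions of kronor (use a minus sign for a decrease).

Currency deposit 25.5 billion kronor: notes return to the central bank → −25.5B.
Currency withdrawal 155 billion kronor: notes leave the central bank → +155B.
Currency deposit 78 billion kronor: notes return to the central bank → −78B.
Net: −25.5 + 155 − 78 = +51.5 billion.

+51.5 billion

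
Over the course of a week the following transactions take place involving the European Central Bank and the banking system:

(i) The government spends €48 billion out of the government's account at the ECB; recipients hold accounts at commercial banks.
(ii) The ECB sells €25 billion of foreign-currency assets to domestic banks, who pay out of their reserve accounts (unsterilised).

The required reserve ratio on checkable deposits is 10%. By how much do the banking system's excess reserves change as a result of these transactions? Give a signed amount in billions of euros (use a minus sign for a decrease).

+€18.2 billion

Government spending €48 billion: reserves +€48B, deposits +€48B.
FX sale €25 billion: reserves −€25B, deposits 0.
Totals: Δreserves = +€23B, Δdeposits = +€48B.
Δrequired reserves = 10% × +€48B = +€4.8B.
Δexcess reserves = Δreserves − Δrequired = +€23B − (+€4.8B) = +€18.2 billion.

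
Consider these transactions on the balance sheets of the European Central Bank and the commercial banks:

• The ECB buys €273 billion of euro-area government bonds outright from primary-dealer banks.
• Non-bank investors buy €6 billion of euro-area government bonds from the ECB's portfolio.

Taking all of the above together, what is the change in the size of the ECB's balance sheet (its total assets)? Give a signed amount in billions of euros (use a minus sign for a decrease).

+€267 billion

OMO purchase (from banks) €273 billion: an ECB asset is acquired → +€273B.
Asset sale (to non-banks) €6 billion: an ECB asset is shed → −€6B.
Net: 273 − 6 = +€267 billion.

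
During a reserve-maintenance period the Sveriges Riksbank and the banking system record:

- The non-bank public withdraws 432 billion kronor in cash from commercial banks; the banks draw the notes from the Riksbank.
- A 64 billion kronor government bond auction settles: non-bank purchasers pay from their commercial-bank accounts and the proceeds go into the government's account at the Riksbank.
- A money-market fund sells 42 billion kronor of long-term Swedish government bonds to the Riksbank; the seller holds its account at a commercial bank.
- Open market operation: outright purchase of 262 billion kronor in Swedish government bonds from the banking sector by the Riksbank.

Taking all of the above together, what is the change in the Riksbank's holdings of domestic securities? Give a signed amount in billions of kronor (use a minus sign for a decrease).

+304 billion

Currency withdrawal 432 billion kronor: the Riksbank's securities portfolio is untouched → 0.
Government account inflow 64 billion kronor: the Riksbank's securities portfolio is untouched → 0.
Asset purchase (from non-banks) 42 billion kronor: securities added to the Riksbank's portfolio → +42B.
OMO purchase (from banks) 262 billion kronor: securities added to the Riksbank's portfolio → +262B.
Net: 0 + 0 + 42 + 262 = +304 billion.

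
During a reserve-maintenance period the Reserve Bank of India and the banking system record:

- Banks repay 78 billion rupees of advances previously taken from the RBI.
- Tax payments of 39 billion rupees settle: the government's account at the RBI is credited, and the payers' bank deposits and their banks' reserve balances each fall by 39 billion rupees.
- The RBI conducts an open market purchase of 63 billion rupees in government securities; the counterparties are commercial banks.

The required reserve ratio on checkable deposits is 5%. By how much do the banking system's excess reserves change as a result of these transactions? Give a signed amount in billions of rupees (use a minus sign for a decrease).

Discount-window repayment 78 billion rupees: reserves −78B, deposits 0.
Government account inflow 39 billion rupees: reserves −39B, deposits −39B.
OMO purchase (from banks) 63 billion rupees: reserves +63B, deposits 0.
Totals: Δreserves = −54B, Δdeposits = −39B.
Δrequired reserves = 5% × −39B = −1.95B.
Δexcess reserves = Δreserves − Δrequired = −54B − (−1.95B) = -52.05 billion.

-52.05 billion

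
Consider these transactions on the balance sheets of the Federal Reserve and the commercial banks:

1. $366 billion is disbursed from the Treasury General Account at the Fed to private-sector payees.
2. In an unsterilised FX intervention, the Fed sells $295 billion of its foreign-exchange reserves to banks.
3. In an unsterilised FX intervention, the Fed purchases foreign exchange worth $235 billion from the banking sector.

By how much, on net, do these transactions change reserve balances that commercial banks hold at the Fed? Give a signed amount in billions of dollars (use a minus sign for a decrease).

+$306 billion

Government spending $366 billion: government payments flow into bank reserve accounts → +$366B.
FX sale $295 billion: the buying banks pay out of their reserve balances → −$295B.
FX purchase $235 billion: the Fed pays by crediting reserve accounts → +$235B.
Net: 366 − 295 + 235 = +$306 billion.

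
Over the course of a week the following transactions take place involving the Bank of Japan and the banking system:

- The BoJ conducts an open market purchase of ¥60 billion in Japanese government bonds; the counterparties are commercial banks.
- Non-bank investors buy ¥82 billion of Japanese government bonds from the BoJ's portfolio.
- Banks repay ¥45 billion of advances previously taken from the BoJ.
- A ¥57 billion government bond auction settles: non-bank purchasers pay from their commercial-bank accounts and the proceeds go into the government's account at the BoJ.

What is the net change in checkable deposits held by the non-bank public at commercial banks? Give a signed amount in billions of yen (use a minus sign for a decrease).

-¥139 billion

BoJ balance sheet:
  Assets:      Securities −¥22B, Loans to banks −¥45B
  Liabilities: Bank reserves −¥124B, Government deposits +¥57B
Commercial banking system:
  Assets:      Reserves at CB −¥124B, Securities −¥60B
  Liabilities: Checkable deposits −¥139B, Borrowings from CB −¥45B
So the change in checkable deposits held by the non-bank public at commercial banks is -¥139 billion.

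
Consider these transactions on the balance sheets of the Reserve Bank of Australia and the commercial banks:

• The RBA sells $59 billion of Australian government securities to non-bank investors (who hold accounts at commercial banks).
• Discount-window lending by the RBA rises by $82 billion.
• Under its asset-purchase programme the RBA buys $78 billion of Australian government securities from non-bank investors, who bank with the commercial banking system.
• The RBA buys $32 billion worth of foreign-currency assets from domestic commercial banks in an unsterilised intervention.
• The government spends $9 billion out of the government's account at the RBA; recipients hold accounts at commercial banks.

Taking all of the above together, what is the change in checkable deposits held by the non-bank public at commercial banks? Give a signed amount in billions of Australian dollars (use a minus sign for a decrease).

Asset sale (to non-banks) $59 billion: non-bank counterparties' bank balances fall → −$59B.
Discount-window loan $82 billion: the counterparty is a bank, so public deposits are unchanged → 0.
Asset purchase (from non-banks) $78 billion: non-bank counterparties' bank balances rise → +$78B.
FX purchase $32 billion: the counterparty is a bank, so public deposits are unchanged → 0.
Government spending $9 billion: non-bank counterparties' bank balances rise → +$9B.
Net: −59 + 0 + 78 + 0 + 9 = +$28 billion.

+$28 billion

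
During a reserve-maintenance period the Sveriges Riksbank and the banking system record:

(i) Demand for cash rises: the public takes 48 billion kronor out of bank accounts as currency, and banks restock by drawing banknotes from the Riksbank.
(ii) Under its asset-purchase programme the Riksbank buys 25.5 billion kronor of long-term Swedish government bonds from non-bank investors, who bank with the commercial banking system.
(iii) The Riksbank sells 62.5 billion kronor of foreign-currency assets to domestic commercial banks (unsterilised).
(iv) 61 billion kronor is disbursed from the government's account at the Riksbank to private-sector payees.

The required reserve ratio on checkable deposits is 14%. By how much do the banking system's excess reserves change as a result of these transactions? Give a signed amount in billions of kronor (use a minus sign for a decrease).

Currency withdrawal 48 billion kronor: reserves −48B, deposits −48B.
Asset purchase (from non-banks) 25.5 billion kronor: reserves +25.5B, deposits +25.5B.
FX sale 62.5 billion kronor: reserves −62.5B, deposits 0.
Government spending 61 billion kronor: reserves +61B, deposits +61B.
Totals: Δreserves = −24B, Δdeposits = +38.5B.
Δrequired reserves = 14% × +38.5B = +5.39B.
Δexcess reserves = Δreserves − Δrequired = −24B − (+5.39B) = -29.39 billion.

-29.39 billion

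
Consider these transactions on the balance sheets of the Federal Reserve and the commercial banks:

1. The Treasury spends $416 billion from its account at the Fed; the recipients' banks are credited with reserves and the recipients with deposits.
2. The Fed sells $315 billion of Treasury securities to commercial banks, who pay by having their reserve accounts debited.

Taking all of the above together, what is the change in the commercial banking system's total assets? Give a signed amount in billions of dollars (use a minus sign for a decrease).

+$416 billion

Fed balance sheet:
  Assets:      Securities −$315B
  Liabilities: Bank reserves +$101B, Government deposits −$416B
Commercial banking system:
  Assets:      Reserves at CB +$101B, Securities +$315B
  Liabilities: Checkable deposits +$416B
Change in total bank assets = +$416 billion.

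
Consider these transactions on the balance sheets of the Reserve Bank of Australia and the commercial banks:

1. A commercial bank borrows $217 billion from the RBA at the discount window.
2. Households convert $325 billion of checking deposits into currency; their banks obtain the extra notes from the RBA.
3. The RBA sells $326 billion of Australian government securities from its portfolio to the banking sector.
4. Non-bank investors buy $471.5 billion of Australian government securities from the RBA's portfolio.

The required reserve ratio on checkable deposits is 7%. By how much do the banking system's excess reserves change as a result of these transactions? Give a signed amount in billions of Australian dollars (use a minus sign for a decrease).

Discount-window loan $217 billion: reserves +$217B, deposits 0.
Currency withdrawal $325 billion: reserves −$325B, deposits −$325B.
OMO sale (to banks) $326 billion: reserves −$326B, deposits 0.
Asset sale (to non-banks) $471.5 billion: reserves −$471.5B, deposits −$471.5B.
Totals: Δreserves = −$905.5B, Δdeposits = −$796.5B.
Δrequired reserves = 7% × −$796.5B = −$55.755B.
Δexcess reserves = Δreserves − Δrequired = −$905.5B − (−$55.755B) = -$849.745 billion.

-$849.745 billion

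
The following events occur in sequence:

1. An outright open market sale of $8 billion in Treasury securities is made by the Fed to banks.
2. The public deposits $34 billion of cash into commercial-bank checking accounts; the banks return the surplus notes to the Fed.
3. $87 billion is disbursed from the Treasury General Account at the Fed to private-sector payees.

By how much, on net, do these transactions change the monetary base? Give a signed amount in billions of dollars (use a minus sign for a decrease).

OMO sale (to banks) $8 billion: Fed balance sheet contracts → −$8B.
Currency deposit $34 billion: just a shift between currency and reserves — both are base money → 0.
Government spending $87 billion: a non-base liability converts back to reserves → +$87B.
Net: −8 + 0 + 87 = +$79 billion.

+$79 billion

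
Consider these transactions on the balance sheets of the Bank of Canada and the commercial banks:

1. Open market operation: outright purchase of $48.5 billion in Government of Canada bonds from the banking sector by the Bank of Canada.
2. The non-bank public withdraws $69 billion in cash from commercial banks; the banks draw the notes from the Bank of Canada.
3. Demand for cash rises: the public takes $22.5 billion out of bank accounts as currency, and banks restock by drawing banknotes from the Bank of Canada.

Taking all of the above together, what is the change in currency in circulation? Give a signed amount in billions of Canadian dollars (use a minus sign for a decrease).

Bank of Canada balance sheet:
  Assets:      Securities +$48.5B
  Liabilities: Bank reserves −$43B, Currency in circulation +$91.5B
Commercial banking system:
  Assets:      Reserves at CB −$43B, Securities −$48.5B
  Liabilities: Checkable deposits −$91.5B
So the change in currency in circulation is +$91.5 billion.

+$91.5 billion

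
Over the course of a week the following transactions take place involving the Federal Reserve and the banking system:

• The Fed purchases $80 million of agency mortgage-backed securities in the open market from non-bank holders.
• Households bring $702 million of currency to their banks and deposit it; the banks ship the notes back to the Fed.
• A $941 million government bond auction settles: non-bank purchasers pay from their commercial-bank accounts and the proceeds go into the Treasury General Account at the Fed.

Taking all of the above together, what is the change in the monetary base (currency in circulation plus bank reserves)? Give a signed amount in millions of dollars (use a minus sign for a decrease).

-$861 million

Asset purchase (from non-banks) $80 million: Fed balance sheet expands → +$80M.
Currency deposit $702 million: just a shift between currency and reserves — both are base money → 0.
Government account inflow $941 million: reserves shift to a non-base liability → −$941M.
Net: 80 + 0 − 941 = -$861 million.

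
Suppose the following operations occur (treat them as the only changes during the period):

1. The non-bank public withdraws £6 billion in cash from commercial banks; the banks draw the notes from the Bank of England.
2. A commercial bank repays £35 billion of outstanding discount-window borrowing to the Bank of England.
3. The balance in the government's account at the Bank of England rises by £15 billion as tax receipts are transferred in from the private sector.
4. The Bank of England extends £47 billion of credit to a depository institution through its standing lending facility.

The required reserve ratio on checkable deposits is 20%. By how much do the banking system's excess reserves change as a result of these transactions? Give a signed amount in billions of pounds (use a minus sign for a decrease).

Currency withdrawal £6 billion: reserves −£6B, deposits −£6B.
Discount-window repayment £35 billion: reserves −£35B, deposits 0.
Government account inflow £15 billion: reserves −£15B, deposits −£15B.
Discount-window loan £47 billion: reserves +£47B, deposits 0.
Totals: Δreserves = −£9B, Δdeposits = −£21B.
Δrequired reserves = 20% × −£21B = −£4.2B.
Δexcess reserves = Δreserves − Δrequired = −£9B − (−£4.2B) = -£4.8 billion.

-£4.8 billion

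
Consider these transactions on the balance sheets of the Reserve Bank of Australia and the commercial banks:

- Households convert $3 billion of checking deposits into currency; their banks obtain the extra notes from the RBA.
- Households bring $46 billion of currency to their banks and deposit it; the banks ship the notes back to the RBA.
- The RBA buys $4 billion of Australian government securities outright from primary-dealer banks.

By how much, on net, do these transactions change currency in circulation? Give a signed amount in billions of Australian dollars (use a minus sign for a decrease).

-$43 billion

Currency withdrawal $3 billion: notes leave the central bank → +$3B.
Currency deposit $46 billion: notes return to the central bank → −$46B.
OMO purchase (from banks) $4 billion: no currency enters or leaves circulation → 0.
Net: 3 − 46 + 0 = -$43 billion.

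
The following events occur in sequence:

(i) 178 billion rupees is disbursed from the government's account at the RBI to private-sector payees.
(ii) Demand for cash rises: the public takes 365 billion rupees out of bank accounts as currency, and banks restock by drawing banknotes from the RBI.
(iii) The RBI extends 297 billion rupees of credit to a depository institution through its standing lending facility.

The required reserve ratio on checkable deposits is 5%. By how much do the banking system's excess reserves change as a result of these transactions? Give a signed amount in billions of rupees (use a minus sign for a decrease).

Government spending 178 billion rupees: reserves +178B, deposits +178B.
Currency withdrawal 365 billion rupees: reserves −365B, deposits −365B.
Discount-window loan 297 billion rupees: reserves +297B, deposits 0.
Totals: Δreserves = +110B, Δdeposits = −187B.
Δrequired reserves = 5% × −187B = −9.35B.
Δexcess reserves = Δreserves − Δrequired = +110B − (−9.35B) = +119.35 billion.

+119.35 billion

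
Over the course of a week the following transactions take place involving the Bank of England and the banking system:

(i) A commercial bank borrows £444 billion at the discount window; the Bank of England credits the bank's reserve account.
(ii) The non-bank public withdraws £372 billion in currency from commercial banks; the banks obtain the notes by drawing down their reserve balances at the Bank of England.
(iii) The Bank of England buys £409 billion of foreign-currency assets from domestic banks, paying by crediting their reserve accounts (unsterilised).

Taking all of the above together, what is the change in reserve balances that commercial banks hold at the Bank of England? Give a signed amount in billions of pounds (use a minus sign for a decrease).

Bank of England balance sheet:
  Assets:      Loans to banks +£444B, Foreign assets +£409B
  Liabilities: Bank reserves +£481B, Currency in circulation +£372B
So the change in reserve balances that commercial banks hold at the Bank of England is +£481 billion.

+£481 billion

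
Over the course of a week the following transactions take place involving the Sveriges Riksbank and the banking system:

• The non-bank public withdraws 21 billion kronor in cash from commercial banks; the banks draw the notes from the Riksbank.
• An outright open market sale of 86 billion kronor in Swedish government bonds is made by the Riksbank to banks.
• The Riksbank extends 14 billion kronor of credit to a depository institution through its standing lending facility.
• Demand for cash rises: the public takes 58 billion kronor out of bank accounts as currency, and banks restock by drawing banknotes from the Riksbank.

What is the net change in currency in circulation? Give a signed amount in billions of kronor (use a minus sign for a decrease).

+79 billion

Currency withdrawal 21 billion kronor: notes leave the central bank → +21B.
OMO sale (to banks) 86 billion kronor: no currency enters or leaves circulation → 0.
Discount-window loan 14 billion kronor: no currency enters or leaves circulation → 0.
Currency withdrawal 58 billion kronor: notes leave the central bank → +58B.
Net: 21 + 0 + 0 + 58 = +79 billion.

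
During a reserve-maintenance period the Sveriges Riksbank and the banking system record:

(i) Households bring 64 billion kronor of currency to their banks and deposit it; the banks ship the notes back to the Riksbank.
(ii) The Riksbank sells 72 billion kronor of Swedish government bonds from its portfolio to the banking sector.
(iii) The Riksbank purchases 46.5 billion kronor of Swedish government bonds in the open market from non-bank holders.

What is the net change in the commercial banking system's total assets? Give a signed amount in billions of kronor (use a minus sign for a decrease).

Riksbank balance sheet:
  Assets:      Securities −25.5B
  Liabilities: Bank reserves +38.5B, Currency in circulation −64B
Commercial banking system:
  Assets:      Reserves at CB +38.5B, Securities +72B
  Liabilities: Checkable deposits +110.5B
Change in total bank assets = +110.5 billion.

+110.5 billion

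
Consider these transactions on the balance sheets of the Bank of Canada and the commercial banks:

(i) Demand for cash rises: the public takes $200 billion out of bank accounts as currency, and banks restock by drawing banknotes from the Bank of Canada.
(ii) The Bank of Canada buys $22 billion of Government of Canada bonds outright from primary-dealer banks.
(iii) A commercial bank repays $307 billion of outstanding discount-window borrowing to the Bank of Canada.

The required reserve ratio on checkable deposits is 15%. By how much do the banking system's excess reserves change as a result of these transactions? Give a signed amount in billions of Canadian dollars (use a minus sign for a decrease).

Currency withdrawal $200 billion: reserves −$200B, deposits −$200B.
OMO purchase (from banks) $22 billion: reserves +$22B, deposits 0.
Discount-window repayment $307 billion: reserves −$307B, deposits 0.
Totals: Δreserves = −$485B, Δdeposits = −$200B.
Δrequired reserves = 15% × −$200B = −$30B.
Δexcess reserves = Δreserves − Δrequired = −$485B − (−$30B) = -$455 billion.

-$455 billion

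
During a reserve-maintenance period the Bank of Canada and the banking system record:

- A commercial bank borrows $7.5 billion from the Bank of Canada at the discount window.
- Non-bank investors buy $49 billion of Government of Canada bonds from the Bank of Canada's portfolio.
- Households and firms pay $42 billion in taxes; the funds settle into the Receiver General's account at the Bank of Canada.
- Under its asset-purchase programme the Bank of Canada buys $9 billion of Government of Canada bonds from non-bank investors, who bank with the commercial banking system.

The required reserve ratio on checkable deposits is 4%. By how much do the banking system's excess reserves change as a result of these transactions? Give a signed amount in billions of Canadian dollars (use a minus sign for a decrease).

-$71.22 billion

Discount-window loan $7.5 billion: reserves +$7.5B, deposits 0.
Asset sale (to non-banks) $49 billion: reserves −$49B, deposits −$49B.
Government account inflow $42 billion: reserves −$42B, deposits −$42B.
Asset purchase (from non-banks) $9 billion: reserves +$9B, deposits +$9B.
Totals: Δreserves = −$74.5B, Δdeposits = −$82B.
Δrequired reserves = 4% × −$82B = −$3.28B.
Δexcess reserves = Δreserves − Δrequired = −$74.5B − (−$3.28B) = -$71.22 billion.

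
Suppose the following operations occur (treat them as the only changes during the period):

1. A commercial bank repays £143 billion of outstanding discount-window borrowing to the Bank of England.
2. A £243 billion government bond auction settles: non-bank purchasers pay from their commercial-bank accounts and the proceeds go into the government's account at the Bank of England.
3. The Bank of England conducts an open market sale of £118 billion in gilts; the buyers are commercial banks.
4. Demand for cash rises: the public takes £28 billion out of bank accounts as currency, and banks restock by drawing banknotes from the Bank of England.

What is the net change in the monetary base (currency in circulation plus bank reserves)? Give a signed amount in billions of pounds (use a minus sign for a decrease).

Bank of England balance sheet:
  Assets:      Securities −£118B, Loans to banks −£143B
  Liabilities: Bank reserves −£532B, Currency in circulation +£28B, Government deposits +£243B
Commercial banking system:
  Assets:      Reserves at CB −£532B, Securities +£118B
  Liabilities: Checkable deposits −£271B, Borrowings from CB −£143B
Monetary base = currency + reserves: +£28B + (−£532B) = -£504 billion.

-£504 billion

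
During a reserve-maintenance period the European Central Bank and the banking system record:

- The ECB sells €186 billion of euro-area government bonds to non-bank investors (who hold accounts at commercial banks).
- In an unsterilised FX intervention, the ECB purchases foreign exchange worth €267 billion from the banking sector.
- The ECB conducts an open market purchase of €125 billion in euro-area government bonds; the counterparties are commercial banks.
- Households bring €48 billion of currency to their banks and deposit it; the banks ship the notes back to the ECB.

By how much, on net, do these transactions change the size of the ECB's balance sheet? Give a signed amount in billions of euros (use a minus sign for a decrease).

+€206 billion

Asset sale (to non-banks) €186 billion: an ECB asset is shed → −€186B.
FX purchase €267 billion: an ECB asset is acquired → +€267B.
OMO purchase (from banks) €125 billion: an ECB asset is acquired → +€125B.
Currency deposit €48 billion: only the composition of liabilities changes → 0.
Net: −186 + 267 + 125 + 0 = +€206 billion.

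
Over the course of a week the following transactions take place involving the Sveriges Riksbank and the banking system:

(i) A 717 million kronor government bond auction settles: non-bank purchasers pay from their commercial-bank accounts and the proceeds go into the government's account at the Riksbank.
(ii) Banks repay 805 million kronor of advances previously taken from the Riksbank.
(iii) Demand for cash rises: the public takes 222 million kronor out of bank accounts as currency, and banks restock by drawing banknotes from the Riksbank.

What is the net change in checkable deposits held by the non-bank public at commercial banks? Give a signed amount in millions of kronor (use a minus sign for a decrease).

Government account inflow 717 million kronor: non-bank counterparties' bank balances fall → −717M.
Discount-window repayment 805 million kronor: the counterparty is a bank, so public deposits are unchanged → 0.
Currency withdrawal 222 million kronor: non-bank counterparties' bank balances fall → −222M.
Net: −717 + 0 − 222 = -939 million.

-939 million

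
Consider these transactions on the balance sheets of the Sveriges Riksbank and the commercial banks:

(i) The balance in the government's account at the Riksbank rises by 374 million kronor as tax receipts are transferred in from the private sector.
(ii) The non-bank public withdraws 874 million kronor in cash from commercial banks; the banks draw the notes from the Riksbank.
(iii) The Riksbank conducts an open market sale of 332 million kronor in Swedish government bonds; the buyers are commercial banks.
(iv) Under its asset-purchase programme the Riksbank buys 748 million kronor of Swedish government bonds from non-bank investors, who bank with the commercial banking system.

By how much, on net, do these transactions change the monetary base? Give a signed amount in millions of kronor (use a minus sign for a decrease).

Government account inflow 374 million kronor: reserves shift to a non-base liability → −374M.
Currency withdrawal 874 million kronor: just a shift between currency and reserves — both are base money → 0.
OMO sale (to banks) 332 million kronor: Riksbank balance sheet contracts → −332M.
Asset purchase (from non-banks) 748 million kronor: Riksbank balance sheet expands → +748M.
Net: −374 + 0 − 332 + 748 = +42 million.

+42 million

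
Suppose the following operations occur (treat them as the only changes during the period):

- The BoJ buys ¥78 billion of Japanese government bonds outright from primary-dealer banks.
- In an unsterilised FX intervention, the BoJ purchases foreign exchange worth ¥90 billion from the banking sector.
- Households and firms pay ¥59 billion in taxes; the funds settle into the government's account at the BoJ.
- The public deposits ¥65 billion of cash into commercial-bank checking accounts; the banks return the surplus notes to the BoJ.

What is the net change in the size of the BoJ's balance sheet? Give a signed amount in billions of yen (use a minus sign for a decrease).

OMO purchase (from banks) ¥78 billion: a BoJ asset is acquired → +¥78B.
FX purchase ¥90 billion: a BoJ asset is acquired → +¥90B.
Government account inflow ¥59 billion: only the composition of liabilities changes → 0.
Currency deposit ¥65 billion: only the composition of liabilities changes → 0.
Net: 78 + 90 + 0 + 0 = +¥168 billion.

+¥168 billion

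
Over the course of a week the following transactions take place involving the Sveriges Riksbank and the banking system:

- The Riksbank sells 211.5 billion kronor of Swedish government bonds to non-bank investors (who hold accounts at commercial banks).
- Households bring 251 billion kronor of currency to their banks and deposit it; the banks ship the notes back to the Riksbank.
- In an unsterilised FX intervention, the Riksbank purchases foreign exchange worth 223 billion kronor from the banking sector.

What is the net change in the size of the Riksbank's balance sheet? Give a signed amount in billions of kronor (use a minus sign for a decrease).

+11.5 billion

Asset sale (to non-banks) 211.5 billion kronor: a Riksbank asset is shed → −211.5B.
Currency deposit 251 billion kronor: only the composition of liabilities changes → 0.
FX purchase 223 billion kronor: a Riksbank asset is acquired → +223B.
Net: −211.5 + 0 + 223 = +11.5 billion.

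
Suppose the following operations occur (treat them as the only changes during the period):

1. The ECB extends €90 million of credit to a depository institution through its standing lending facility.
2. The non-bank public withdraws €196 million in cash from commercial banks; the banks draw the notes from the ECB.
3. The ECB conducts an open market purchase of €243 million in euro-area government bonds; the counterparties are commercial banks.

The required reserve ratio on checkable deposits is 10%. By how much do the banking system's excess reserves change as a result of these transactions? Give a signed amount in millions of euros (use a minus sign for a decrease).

Discount-window loan €90 million: reserves +€90M, deposits 0.
Currency withdrawal €196 million: reserves −€196M, deposits −€196M.
OMO purchase (from banks) €243 million: reserves +€243M, deposits 0.
Totals: Δreserves = +€137M, Δdeposits = −€196M.
Δrequired reserves = 10% × −€196M = −€19.6M.
Δexcess reserves = Δreserves − Δrequired = +€137M − (−€19.6M) = +€156.6 million.

+€156.6 million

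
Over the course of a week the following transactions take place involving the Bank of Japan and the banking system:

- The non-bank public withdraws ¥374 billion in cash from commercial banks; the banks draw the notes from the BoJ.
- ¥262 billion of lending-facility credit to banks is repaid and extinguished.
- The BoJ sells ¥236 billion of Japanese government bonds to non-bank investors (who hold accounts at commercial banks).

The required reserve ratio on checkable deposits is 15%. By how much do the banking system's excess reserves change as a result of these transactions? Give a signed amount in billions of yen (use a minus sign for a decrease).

-¥780.5 billion

Currency withdrawal ¥374 billion: reserves −¥374B, deposits −¥374B.
Discount-window repayment ¥262 billion: reserves −¥262B, deposits 0.
Asset sale (to non-banks) ¥236 billion: reserves −¥236B, deposits −¥236B.
Totals: Δreserves = −¥872B, Δdeposits = −¥610B.
Δrequired reserves = 15% × −¥610B = −¥91.5B.
Δexcess reserves = Δreserves − Δrequired = −¥872B − (−¥91.5B) = -¥780.5 billion.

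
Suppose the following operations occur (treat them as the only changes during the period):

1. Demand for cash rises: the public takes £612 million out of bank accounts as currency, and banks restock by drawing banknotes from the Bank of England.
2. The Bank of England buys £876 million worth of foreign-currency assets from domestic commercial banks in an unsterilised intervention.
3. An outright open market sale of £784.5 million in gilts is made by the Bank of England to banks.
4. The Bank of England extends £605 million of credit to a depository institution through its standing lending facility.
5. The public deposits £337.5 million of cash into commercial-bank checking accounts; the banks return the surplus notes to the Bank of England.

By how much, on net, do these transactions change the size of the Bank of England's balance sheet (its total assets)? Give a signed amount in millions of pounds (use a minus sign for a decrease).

+£696.5 million

Bank of England balance sheet:
  Assets:      Securities −£784.5M, Loans to banks +£605M, Foreign assets +£876M
  Liabilities: Bank reserves +£422M, Currency in circulation +£274.5M
Change in total Bank of England assets = +£696.5 million.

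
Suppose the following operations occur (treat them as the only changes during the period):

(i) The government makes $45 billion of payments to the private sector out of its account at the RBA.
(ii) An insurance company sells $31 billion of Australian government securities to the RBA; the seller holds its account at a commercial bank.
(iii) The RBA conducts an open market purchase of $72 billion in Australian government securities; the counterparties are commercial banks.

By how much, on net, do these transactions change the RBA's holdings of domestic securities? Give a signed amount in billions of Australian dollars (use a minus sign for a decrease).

+$103 billion

Government spending $45 billion: the RBA's securities portfolio is untouched → 0.
Asset purchase (from non-banks) $31 billion: securities added to the RBA's portfolio → +$31B.
OMO purchase (from banks) $72 billion: securities added to the RBA's portfolio → +$72B.
Net: 0 + 31 + 72 = +$103 billion.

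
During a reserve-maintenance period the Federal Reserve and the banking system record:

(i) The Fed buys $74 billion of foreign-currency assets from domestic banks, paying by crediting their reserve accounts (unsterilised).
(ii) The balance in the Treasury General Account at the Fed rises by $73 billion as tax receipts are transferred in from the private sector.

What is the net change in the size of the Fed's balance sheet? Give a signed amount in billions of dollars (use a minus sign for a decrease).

Fed balance sheet:
  Assets:      Foreign assets +$74B
  Liabilities: Bank reserves +$1B, Government deposits +$73B
Commercial banking system:
  Assets:      Reserves at CB +$1B, Foreign assets −$74B
  Liabilities: Checkable deposits −$73B
Change in total Fed assets = +$74 billion.

+$74 billion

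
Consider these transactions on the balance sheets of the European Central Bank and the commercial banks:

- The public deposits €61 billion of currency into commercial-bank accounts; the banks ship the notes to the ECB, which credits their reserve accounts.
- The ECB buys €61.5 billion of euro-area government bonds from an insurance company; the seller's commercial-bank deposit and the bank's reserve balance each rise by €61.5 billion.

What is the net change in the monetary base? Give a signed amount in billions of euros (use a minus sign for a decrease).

+€61.5 billion

Currency deposit €61 billion: just a shift between currency and reserves — both are base money → 0.
Asset purchase (from non-banks) €61.5 billion: ECB balance sheet expands → +€61.5B.
Net: 0 + 61.5 = +€61.5 billion.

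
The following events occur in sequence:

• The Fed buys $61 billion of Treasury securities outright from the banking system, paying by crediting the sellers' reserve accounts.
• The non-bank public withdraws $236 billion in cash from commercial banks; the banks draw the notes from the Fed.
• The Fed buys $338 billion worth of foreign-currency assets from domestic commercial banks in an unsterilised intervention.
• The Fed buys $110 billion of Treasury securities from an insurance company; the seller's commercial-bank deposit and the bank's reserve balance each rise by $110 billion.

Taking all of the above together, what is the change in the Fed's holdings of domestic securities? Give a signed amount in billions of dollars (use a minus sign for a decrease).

+$171 billion

Fed balance sheet:
  Assets:      Securities +$171B, Foreign assets +$338B
  Liabilities: Bank reserves +$273B, Currency in circulation +$236B
So the change in the Fed's holdings of domestic securities is +$171 billion.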